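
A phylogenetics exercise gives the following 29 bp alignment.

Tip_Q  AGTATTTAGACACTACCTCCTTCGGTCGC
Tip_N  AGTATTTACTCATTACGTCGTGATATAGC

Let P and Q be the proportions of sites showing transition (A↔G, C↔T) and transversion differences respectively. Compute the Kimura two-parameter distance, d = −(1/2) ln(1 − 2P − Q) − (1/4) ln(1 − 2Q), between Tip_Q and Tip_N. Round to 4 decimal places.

Mismatches occur at site 9 (G→C, transversion), site 10 (A→T, transversion), site 13 (C→T, transition), site 17 (C→G, transversion), site 20 (C→G, transversion), site 22 (T→G, transversion), site 23 (C→A, transversion), site 24 (G→T, transversion), site 25 (G→A, transition), site 27 (C→A, transversion).
Of the 10 differences, 2 transitions and 8 transversions over 29 sites: P = 2/29 = 0.068966, Q = 8/29 = 0.275862.
d = −0.5·ln(0.586206) − 0.25·ln(0.448276) = −0.5·(-0.534084) − 0.25·(-0.802346) = 0.4676.

0.4676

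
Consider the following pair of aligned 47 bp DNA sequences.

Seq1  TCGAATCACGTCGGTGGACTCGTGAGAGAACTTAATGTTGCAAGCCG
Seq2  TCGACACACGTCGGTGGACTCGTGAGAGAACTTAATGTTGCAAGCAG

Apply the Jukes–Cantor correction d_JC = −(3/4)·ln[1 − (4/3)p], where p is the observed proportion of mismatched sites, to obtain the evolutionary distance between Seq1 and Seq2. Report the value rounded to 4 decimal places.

0.0667

Mismatches occur at site 5 (A→C), site 6 (T→A), site 46 (C→A).
p = 3/47 = 0.063830.
d = −0.75 · ln(1 − (4/3)·0.063830) = −0.75 · ln(0.914893) = −0.75 · (-0.088948) = 0.0667.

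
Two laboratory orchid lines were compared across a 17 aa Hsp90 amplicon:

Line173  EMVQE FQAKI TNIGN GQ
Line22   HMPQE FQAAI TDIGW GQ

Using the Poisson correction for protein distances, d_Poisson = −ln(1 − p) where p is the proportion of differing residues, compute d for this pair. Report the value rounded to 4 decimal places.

0.3483

Differing sites — 1:E/H; 3:V/P; 9:K/A; 12:N/D; 15:N/W.
p = 5/17 = 0.294118.
d = −ln(1 − 0.294118) = −ln(0.705882) = 0.3483.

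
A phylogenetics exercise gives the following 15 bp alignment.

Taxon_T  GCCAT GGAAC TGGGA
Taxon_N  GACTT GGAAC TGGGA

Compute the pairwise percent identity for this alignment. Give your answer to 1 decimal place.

Differing sites — 2:C/A; 4:A/T.
13 of the 15 sites match, so the percent identity is 13/15 × 100 = 86.7%.

86.7%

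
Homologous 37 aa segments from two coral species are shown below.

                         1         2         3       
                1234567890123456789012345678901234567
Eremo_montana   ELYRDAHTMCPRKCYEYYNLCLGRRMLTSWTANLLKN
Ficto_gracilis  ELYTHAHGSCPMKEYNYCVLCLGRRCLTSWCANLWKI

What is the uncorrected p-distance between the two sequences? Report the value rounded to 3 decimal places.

Differing sites — 4:R/T; 5:D/H; 8:T/G; 9:M/S; 12:R/M; 14:C/E; 16:E/N; 18:Y/C; 19:N/V; 26:M/C; 31:T/C; 35:L/W; 37:N/I.
There are 13 differences over 37 sites, so p = 13/37 = 0.351.

0.351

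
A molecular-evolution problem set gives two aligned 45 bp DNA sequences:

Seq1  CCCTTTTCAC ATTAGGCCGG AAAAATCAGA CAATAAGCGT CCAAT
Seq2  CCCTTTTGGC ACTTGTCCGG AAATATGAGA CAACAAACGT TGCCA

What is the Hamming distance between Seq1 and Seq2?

Mismatches occur at site 8 (C/G), site 9 (A/G), site 12 (T/C), site 14 (A/T), site 16 (G/T), site 24 (A/T), site 27 (C/G), site 34 (T/C), site 37 (G/A), site 41 (C/T), site 42 (C/G), site 43 (A/C), site 44 (A/C), site 45 (T/A).
That gives 14 mismatches out of 45 aligned sites, so the Hamming distance is 14.

14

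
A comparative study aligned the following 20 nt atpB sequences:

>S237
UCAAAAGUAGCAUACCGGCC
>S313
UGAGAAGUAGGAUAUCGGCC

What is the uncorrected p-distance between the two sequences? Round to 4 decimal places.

Differing sites — 2:C/G; 4:A/G; 11:C/G; 15:C/U.
There are 4 differences over 20 sites, so p = 4/20 = 0.2000.

0.2000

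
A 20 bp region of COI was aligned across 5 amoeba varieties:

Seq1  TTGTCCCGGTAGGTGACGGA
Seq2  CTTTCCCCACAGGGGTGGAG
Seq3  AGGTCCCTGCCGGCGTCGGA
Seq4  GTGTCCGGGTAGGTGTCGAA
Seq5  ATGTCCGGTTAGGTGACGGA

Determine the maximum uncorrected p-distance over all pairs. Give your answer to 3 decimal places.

0.550

Pairwise Hamming distances:
  Seq1 vs Seq2: 10
  Seq1 vs Seq3: 7
  Seq1 vs Seq4: 4
  Seq1 vs Seq5: 3
  Seq2 vs Seq3: 10
  Seq2 vs Seq4: 9
  Seq2 vs Seq5: 11
  Seq3 vs Seq4: 8
  Seq3 vs Seq5: 8
  Seq4 vs Seq5: 4
The largest is 11 mismatches, between Seq2 and Seq5; p = 11/20 = 0.550.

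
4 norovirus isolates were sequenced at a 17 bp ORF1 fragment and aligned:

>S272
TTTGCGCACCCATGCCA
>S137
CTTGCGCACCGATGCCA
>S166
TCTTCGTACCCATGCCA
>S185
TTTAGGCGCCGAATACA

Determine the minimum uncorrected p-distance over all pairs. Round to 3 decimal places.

Pairwise Hamming distances:
  S272 vs S137: 2
  S272 vs S166: 3
  S272 vs S185: 7
  S137 vs S166: 5
  S137 vs S185: 7
  S166 vs S185: 9
The smallest is 2 mismatches, between S272 and S137; p = 2/17 = 0.118.

0.118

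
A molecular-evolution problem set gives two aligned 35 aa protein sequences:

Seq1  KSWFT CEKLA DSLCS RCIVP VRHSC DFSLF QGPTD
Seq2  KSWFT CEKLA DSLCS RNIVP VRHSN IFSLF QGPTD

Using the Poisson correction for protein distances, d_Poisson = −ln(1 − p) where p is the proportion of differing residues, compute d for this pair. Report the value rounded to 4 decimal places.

Mismatches occur at site 17 (C/N), site 25 (C/N), site 26 (D/I).
p = 3/35 = 0.085714.
d = −ln(1 − 0.085714) = −ln(0.914286) = 0.0896.

0.0896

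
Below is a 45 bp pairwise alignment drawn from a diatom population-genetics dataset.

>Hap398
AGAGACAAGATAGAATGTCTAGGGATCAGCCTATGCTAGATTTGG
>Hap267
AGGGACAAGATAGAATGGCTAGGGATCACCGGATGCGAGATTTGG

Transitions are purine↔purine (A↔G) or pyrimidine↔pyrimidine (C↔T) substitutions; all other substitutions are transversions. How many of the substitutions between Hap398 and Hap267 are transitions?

The sequences differ at positions 3 (A/G, transition), 18 (T/G, transversion), 29 (G/C, transversion), 31 (C/G, transversion), 32 (T/G, transversion), 37 (T/G, transversion).
Of the 6 differences, 1 transition and 5 transversions, so the answer is 1.

1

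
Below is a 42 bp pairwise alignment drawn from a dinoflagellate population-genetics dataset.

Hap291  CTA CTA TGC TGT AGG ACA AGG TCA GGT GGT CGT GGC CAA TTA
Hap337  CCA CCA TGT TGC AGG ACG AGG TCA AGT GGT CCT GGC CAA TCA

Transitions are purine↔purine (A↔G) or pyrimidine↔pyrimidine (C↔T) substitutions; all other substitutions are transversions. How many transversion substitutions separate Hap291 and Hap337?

The sequences differ at positions 2 (T/C, transition), 5 (T/C, transition), 9 (C/T, transition), 12 (T/C, transition), 18 (A/G, transition), 25 (G/A, transition), 32 (G/C, transversion), 41 (T/C, transition).
Of the 8 differences, 7 transitions and 1 transversion, so the answer is 1.

1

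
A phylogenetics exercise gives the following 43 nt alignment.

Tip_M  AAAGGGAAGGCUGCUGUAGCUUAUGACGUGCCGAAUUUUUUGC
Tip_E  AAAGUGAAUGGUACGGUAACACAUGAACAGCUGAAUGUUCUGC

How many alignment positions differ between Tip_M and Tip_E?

Mismatches occur at site 5 (G→U), site 9 (G→U), site 11 (C→G), site 13 (G→A), site 15 (U→G), site 19 (G→A), site 21 (U→A), site 22 (U→C), site 27 (C→A), site 28 (G→C), site 29 (U→A), site 32 (C→U), site 37 (U→G), site 40 (U→C).
That gives 14 mismatches out of 43 aligned sites, so the Hamming distance is 14.

14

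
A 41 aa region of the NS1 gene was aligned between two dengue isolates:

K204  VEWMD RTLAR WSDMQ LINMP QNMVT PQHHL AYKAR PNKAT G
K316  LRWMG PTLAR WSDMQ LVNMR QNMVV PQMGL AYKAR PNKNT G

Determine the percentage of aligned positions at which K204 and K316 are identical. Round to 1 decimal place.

Differing sites — 1:V/L; 2:E/R; 5:D/G; 6:R/P; 17:I/V; 20:P/R; 25:T/V; 28:H/M; 29:H/G; 39:A/N.
31 of the 41 sites match, so the percent identity is 31/41 × 100 = 75.6%.

75.6%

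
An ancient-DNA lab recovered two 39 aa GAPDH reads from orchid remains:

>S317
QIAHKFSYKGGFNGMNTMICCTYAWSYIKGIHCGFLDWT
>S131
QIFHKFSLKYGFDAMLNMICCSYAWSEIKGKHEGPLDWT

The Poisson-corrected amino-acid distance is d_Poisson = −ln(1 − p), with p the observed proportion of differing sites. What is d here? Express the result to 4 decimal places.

0.3677

Mismatches occur at site 3 (A↔F), site 8 (Y↔L), site 10 (G↔Y), site 13 (N↔D), site 14 (G↔A), site 16 (N↔L), site 17 (T↔N), site 22 (T↔S), site 27 (Y↔E), site 31 (I↔K), site 33 (C↔E), site 35 (F↔P).
p = 12/39 = 0.307692.
d = −ln(1 − 0.307692) = −ln(0.692308) = 0.3677.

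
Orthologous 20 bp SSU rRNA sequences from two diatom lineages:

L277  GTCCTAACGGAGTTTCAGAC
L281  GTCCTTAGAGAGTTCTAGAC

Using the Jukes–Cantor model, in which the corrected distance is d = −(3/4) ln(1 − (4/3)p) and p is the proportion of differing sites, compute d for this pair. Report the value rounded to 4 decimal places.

0.3041

Mismatches occur at site 6 (A→T), site 8 (C→G), site 9 (G→A), site 15 (T→C), site 16 (C→T).
p = 5/20 = 0.250000.
d = −0.75 · ln(1 − (4/3)·0.250000) = −0.75 · ln(0.666667) = −0.75 · (-0.405465) = 0.3041.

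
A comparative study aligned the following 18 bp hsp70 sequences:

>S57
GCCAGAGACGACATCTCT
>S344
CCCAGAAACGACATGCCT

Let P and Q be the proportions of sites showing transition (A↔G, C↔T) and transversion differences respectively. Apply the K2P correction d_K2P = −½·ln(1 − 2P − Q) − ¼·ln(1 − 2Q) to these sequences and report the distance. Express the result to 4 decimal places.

0.2656

Mismatches occur at site 1 (G/C, transversion), site 7 (G/A, transition), site 15 (C/G, transversion), site 16 (T/C, transition).
Of the 4 differences, 2 transitions and 2 transversions over 18 sites: P = 2/18 = 0.111111, Q = 2/18 = 0.111111.
d = −0.5·ln(0.666667) − 0.25·ln(0.777778) = −0.5·(-0.405465) − 0.25·(-0.251314) = 0.2656.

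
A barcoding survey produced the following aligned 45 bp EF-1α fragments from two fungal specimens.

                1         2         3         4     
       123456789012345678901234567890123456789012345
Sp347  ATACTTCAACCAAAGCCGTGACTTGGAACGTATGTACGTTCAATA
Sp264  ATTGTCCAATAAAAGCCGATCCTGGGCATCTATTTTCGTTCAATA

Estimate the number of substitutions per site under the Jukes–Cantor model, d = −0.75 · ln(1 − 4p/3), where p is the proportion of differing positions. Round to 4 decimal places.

0.4019

Mismatches occur at site 3 (A↔T), site 4 (C↔G), site 6 (T↔C), site 10 (C↔T), site 11 (C↔A), site 19 (T↔A), site 20 (G↔T), site 21 (A↔C), site 24 (T↔G), site 27 (A↔C), site 29 (C↔T), site 30 (G↔C), site 34 (G↔T), site 36 (A↔T).
p = 14/45 = 0.311111.
d = −0.75 · ln(1 − (4/3)·0.311111) = −0.75 · ln(0.585185) = −0.75 · (-0.535827) = 0.4019.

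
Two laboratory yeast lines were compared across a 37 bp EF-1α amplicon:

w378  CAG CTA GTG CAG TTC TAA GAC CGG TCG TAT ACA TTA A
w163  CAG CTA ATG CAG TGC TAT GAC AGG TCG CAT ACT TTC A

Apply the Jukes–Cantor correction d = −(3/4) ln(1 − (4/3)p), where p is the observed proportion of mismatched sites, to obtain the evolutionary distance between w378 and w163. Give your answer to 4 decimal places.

0.2180

The sequences differ at positions 7 (G/A), 14 (T/G), 18 (A/T), 22 (C/A), 28 (T/C), 33 (A/T), 36 (A/C).
p = 7/37 = 0.189189.
d = −0.75 · ln(1 − (4/3)·0.189189) = −0.75 · ln(0.747748) = −0.75 · (-0.290689) = 0.2180.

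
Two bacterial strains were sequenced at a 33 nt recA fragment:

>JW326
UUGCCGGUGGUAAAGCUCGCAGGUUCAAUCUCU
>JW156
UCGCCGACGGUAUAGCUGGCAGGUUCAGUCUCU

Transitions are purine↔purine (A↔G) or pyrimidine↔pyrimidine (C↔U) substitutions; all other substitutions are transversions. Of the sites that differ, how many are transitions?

4

Differing sites — 2:U/C (Ti); 7:G/A (Ti); 8:U/C (Ti); 13:A/U (Tv); 18:C/G (Tv); 28:A/G (Ti).
Of the 6 differences, 4 transitions and 2 transversions, so the answer is 4.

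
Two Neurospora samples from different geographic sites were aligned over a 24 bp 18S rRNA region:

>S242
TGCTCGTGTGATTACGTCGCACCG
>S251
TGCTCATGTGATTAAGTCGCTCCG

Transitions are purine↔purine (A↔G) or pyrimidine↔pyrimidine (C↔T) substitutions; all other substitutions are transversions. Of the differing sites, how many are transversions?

2

The sequences differ at positions 6 (G/A, transition), 15 (C/A, transversion), 21 (A/T, transversion).
Of the 3 differences, 1 transition and 2 transversions, so the answer is 2.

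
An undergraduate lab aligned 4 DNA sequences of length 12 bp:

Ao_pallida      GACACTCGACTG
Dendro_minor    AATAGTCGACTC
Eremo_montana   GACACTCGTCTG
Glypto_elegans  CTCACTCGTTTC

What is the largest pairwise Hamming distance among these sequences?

6

Pairwise Hamming distances:
  Ao_pallida vs Dendro_minor: 4
  Ao_pallida vs Eremo_montana: 1
  Ao_pallida vs Glypto_elegans: 5
  Dendro_minor vs Eremo_montana: 5
  Dendro_minor vs Glypto_elegans: 6
  Eremo_montana vs Glypto_elegans: 4
The largest is 6, between Dendro_minor and Glypto_elegans.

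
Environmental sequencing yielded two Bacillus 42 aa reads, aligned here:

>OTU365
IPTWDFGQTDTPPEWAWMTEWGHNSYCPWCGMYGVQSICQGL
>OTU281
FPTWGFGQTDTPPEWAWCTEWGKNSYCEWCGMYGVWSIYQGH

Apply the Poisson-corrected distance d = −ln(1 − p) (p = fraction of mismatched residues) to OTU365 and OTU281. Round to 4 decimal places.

Differing sites — 1:I/F; 5:D/G; 18:M/C; 23:H/K; 28:P/E; 36:Q/W; 39:C/Y; 42:L/H.
p = 8/42 = 0.190476.
d = −ln(1 − 0.190476) = −ln(0.809524) = 0.2113.

0.2113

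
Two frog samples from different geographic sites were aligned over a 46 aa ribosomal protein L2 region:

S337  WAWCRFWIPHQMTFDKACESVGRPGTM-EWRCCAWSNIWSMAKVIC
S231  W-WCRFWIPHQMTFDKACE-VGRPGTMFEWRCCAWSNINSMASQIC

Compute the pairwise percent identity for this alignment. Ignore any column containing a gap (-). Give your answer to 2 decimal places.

93.02%

Excluding the 3 gap columns leaves 43 comparable sites.
Mismatches occur at site 39 (W↔N), site 43 (K↔S), site 44 (V↔Q).
40 of the 43 comparable sites match, so the percent identity is 40/43 × 100 = 93.02%.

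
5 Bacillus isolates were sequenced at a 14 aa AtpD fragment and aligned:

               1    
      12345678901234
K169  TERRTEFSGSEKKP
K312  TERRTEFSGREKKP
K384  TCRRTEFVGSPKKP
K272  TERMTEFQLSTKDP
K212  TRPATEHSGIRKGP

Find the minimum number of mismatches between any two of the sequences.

Pairwise Hamming distances:
  K169 vs K312: 1
  K169 vs K384: 3
  K169 vs K272: 5
  K169 vs K212: 7
  K312 vs K384: 4
  K312 vs K272: 6
  K312 vs K212: 7
  K384 vs K272: 6
  K384 vs K212: 8
  K272 vs K212: 9
The smallest is 1, between K169 and K312.

1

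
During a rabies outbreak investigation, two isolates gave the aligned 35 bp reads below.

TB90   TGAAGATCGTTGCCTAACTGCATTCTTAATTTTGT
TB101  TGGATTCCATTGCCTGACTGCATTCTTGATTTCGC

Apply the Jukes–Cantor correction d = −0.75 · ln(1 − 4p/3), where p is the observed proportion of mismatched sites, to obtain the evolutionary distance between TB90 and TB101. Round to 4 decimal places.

0.3149

Mismatches occur at site 3 (A/G), site 5 (G/T), site 6 (A/T), site 7 (T/C), site 9 (G/A), site 16 (A/G), site 28 (A/G), site 33 (T/C), site 35 (T/C).
p = 9/35 = 0.257143.
d = −0.75 · ln(1 − (4/3)·0.257143) = −0.75 · ln(0.657143) = −0.75 · (-0.419854) = 0.3149.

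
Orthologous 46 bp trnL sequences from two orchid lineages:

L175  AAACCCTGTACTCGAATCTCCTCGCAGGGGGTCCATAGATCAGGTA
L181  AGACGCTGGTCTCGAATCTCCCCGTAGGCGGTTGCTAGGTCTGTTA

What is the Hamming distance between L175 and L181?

The sequences differ at positions 2 (A/G), 5 (C/G), 9 (T/G), 10 (A/T), 22 (T/C), 25 (C/T), 29 (G/C), 33 (C/T), 34 (C/G), 35 (A/C), 39 (A/G), 42 (A/T), 44 (G/T).
That gives 13 mismatches out of 46 aligned sites, so the Hamming distance is 13.

13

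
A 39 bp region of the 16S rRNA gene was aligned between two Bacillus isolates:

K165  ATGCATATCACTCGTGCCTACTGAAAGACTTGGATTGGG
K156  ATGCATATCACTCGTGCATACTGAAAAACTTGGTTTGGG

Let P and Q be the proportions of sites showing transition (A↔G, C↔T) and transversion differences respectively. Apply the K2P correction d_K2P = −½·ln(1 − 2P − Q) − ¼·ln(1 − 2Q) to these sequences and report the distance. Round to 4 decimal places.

0.0812

The sequences differ at positions 18 (C/A, transversion), 27 (G/A, transition), 34 (A/T, transversion).
Of the 3 differences, 1 transition and 2 transversions over 39 sites: P = 1/39 = 0.025641, Q = 2/39 = 0.051282.
d = −0.5·ln(0.897436) − 0.25·ln(0.897436) = −0.5·(-0.108213) − 0.25·(-0.108213) = 0.0812.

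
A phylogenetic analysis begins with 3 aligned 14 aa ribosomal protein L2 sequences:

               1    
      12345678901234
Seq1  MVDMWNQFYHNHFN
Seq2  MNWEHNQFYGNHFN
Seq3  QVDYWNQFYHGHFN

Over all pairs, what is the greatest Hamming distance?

7

Pairwise Hamming distances:
  Seq1 vs Seq2: 5
  Seq1 vs Seq3: 3
  Seq2 vs Seq3: 7
The largest is 7, between Seq2 and Seq3.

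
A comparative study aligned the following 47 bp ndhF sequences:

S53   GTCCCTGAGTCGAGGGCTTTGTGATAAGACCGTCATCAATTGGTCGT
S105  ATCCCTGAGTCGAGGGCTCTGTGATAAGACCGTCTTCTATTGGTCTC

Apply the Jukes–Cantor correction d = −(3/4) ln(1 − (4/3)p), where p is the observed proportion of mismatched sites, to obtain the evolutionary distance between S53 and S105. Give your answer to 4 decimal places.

0.1399

Mismatches occur at site 1 (G↔A), site 19 (T↔C), site 35 (A↔T), site 38 (A↔T), site 46 (G↔T), site 47 (T↔C).
p = 6/47 = 0.127660.
d = −0.75 · ln(1 − (4/3)·0.127660) = −0.75 · ln(0.829787) = −0.75 · (-0.186586) = 0.1399.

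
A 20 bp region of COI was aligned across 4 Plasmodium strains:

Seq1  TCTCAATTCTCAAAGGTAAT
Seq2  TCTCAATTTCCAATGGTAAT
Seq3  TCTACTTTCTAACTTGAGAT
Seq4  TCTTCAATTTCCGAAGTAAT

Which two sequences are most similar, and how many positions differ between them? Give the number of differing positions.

3

Pairwise Hamming distances:
  Seq1 vs Seq2: 3
  Seq1 vs Seq3: 9
  Seq1 vs Seq4: 7
  Seq2 vs Seq3: 10
  Seq2 vs Seq4: 8
  Seq3 vs Seq4: 11
The smallest is 3, between Seq1 and Seq2.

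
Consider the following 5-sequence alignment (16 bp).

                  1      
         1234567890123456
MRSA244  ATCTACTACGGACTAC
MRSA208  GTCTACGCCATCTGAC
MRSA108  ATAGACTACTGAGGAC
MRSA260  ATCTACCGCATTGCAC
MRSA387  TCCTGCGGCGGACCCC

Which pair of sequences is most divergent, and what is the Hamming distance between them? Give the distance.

Pairwise Hamming distances:
  MRSA244 vs MRSA208: 8
  MRSA244 vs MRSA108: 5
  MRSA244 vs MRSA260: 7
  MRSA244 vs MRSA387: 7
  MRSA208 vs MRSA108: 9
  MRSA208 vs MRSA260: 6
  MRSA208 vs MRSA387: 10
  MRSA108 vs MRSA260: 8
  MRSA108 vs MRSA387: 11
  MRSA260 vs MRSA387: 9
The largest is 11, between MRSA108 and MRSA387.

11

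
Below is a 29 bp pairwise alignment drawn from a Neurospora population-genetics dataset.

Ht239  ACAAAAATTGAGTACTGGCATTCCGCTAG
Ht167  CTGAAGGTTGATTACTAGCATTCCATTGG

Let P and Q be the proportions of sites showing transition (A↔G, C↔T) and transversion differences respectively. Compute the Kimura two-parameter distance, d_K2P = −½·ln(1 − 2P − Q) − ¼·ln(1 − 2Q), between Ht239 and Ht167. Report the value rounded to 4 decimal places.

The sequences differ at positions 1 (A/C, transversion), 2 (C/T, transition), 3 (A/G, transition), 6 (A/G, transition), 7 (A/G, transition), 12 (G/T, transversion), 17 (G/A, transition), 25 (G/A, transition), 26 (C/T, transition), 28 (A/G, transition).
Of the 10 differences, 8 transitions and 2 transversions over 29 sites: P = 8/29 = 0.275862, Q = 2/29 = 0.068966.
d = −0.5·ln(0.379310) − 0.25·ln(0.862068) = −0.5·(-0.969401) − 0.25·(-0.148421) = 0.5218.

0.5218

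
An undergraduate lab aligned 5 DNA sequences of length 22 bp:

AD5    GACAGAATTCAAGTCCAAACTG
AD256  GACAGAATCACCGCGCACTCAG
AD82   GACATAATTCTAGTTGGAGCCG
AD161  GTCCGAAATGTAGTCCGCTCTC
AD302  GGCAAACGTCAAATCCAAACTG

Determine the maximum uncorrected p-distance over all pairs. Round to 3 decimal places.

0.636

Pairwise Hamming distances:
  AD5 vs AD256: 9
  AD5 vs AD82: 7
  AD5 vs AD161: 9
  AD5 vs AD302: 5
  AD256 vs AD82: 12
  AD256 vs AD161: 12
  AD256 vs AD302: 14
  AD82 vs AD161: 11
  AD82 vs AD302: 11
  AD161 vs AD302: 12
The largest is 14 mismatches, between AD256 and AD302; p = 14/22 = 0.636.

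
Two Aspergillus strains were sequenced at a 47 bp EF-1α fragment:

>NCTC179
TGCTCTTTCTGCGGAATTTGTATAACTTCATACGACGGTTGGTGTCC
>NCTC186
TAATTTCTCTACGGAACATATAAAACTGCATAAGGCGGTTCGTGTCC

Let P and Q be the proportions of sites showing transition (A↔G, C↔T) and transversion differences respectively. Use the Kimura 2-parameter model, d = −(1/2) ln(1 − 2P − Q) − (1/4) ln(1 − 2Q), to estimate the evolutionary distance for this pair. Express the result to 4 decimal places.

0.3509

Mismatches occur at site 2 (G/A, transition), site 3 (C/A, transversion), site 5 (C/T, transition), site 7 (T/C, transition), site 11 (G/A, transition), site 17 (T/C, transition), site 18 (T/A, transversion), site 20 (G/A, transition), site 23 (T/A, transversion), site 28 (T/G, transversion), site 33 (C/A, transversion), site 35 (A/G, transition), site 41 (G/C, transversion).
Of the 13 differences, 7 transitions and 6 transversions over 47 sites: P = 7/47 = 0.148936, Q = 6/47 = 0.127660.
d = −0.5·ln(0.574468) − 0.25·ln(0.744680) = −0.5·(-0.554311) − 0.25·(-0.294801) = 0.3509.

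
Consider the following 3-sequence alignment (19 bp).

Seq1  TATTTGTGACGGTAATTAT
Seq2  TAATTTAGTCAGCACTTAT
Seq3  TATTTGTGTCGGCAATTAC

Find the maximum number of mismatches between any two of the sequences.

7

Pairwise Hamming distances:
  Seq1 vs Seq2: 7
  Seq1 vs Seq3: 3
  Seq2 vs Seq3: 6
The largest is 7, between Seq1 and Seq2.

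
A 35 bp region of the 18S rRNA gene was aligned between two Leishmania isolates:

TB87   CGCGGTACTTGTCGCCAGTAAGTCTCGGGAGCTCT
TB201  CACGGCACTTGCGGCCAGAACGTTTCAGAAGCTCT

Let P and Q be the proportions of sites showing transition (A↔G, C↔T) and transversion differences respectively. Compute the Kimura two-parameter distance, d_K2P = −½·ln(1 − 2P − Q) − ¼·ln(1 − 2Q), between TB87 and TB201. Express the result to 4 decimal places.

0.3268

The sequences differ at positions 2 (G/A, transition), 6 (T/C, transition), 12 (T/C, transition), 13 (C/G, transversion), 19 (T/A, transversion), 21 (A/C, transversion), 24 (C/T, transition), 27 (G/A, transition), 29 (G/A, transition).
Of the 9 differences, 6 transitions and 3 transversions over 35 sites: P = 6/35 = 0.171429, Q = 3/35 = 0.085714.
d = −0.5·ln(0.571428) − 0.25·ln(0.828572) = −0.5·(-0.559617) − 0.25·(-0.188052) = 0.3268.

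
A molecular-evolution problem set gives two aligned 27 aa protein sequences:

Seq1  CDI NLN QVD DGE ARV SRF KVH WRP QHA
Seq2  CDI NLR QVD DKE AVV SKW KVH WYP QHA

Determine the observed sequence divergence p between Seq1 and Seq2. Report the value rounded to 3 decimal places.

The sequences differ at positions 6 (N/R), 11 (G/K), 14 (R/V), 17 (R/K), 18 (F/W), 23 (R/Y).
There are 6 differences over 27 sites, so p = 6/27 = 0.222.

0.222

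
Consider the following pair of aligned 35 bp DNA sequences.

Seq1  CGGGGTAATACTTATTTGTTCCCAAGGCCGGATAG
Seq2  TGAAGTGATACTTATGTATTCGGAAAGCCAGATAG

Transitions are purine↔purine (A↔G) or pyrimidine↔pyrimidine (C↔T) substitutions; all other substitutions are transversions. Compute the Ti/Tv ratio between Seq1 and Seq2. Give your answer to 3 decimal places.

2.333

The sequences differ at positions 1 (C/T, transition), 3 (G/A, transition), 4 (G/A, transition), 7 (A/G, transition), 16 (T/G, transversion), 18 (G/A, transition), 22 (C/G, transversion), 23 (C/G, transversion), 26 (G/A, transition), 30 (G/A, transition).
Of the 10 differences, 7 transitions and 3 transversions, so Ti/Tv = 7/3 = 2.333.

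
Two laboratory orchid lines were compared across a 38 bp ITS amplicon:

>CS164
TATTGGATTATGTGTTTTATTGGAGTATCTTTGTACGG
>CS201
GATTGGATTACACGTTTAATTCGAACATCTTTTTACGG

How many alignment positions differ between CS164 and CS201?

9

Mismatches occur at site 1 (T↔G), site 11 (T↔C), site 12 (G↔A), site 13 (T↔C), site 18 (T↔A), site 22 (G↔C), site 25 (G↔A), site 26 (T↔C), site 33 (G↔T).
That gives 9 mismatches out of 38 aligned sites, so the Hamming distance is 9.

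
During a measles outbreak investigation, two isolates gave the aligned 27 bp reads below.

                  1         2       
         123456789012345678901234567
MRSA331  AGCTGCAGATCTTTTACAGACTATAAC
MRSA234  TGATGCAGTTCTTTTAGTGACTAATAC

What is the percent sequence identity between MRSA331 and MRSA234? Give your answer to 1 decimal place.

74.1%

Differing sites — 1:A/T; 3:C/A; 9:A/T; 17:C/G; 18:A/T; 24:T/A; 25:A/T.
20 of the 27 sites match, so the percent identity is 20/27 × 100 = 74.1%.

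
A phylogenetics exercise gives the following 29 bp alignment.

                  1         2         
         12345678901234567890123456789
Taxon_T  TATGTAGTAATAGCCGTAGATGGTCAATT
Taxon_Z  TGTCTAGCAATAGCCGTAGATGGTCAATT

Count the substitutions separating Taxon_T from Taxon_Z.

3

Differing sites — 2:A/G; 4:G/C; 8:T/C.
That gives 3 mismatches out of 29 aligned sites, so the Hamming distance is 3.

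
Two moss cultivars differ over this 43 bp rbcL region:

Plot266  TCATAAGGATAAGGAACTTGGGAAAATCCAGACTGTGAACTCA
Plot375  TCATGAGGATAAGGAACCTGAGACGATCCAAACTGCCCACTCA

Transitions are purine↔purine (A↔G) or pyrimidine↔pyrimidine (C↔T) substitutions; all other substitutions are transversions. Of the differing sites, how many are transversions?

The sequences differ at positions 5 (A/G, transition), 18 (T/C, transition), 21 (G/A, transition), 24 (A/C, transversion), 25 (A/G, transition), 31 (G/A, transition), 36 (T/C, transition), 37 (G/C, transversion), 38 (A/C, transversion).
Of the 9 differences, 6 transitions and 3 transversions, so the answer is 3.

3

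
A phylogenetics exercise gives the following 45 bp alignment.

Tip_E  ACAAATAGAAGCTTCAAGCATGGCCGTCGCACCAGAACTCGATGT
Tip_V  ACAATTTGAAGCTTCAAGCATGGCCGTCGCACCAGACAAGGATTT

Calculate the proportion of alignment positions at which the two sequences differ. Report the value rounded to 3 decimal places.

Differing sites — 5:A/T; 7:A/T; 37:A/C; 38:C/A; 39:T/A; 40:C/G; 44:G/T.
There are 7 differences over 45 sites, so p = 7/45 = 0.156.

0.156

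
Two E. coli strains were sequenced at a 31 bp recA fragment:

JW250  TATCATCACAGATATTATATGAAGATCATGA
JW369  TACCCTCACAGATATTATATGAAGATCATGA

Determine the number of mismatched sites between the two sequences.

2

Differing sites — 3:T/C; 5:A/C.
That gives 2 mismatches out of 31 aligned sites, so the Hamming distance is 2.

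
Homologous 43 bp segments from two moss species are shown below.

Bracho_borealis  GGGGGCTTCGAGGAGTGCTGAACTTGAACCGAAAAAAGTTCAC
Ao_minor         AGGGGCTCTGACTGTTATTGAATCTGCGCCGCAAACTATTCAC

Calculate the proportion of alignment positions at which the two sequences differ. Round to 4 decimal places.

0.3953

Mismatches occur at site 1 (G↔A), site 8 (T↔C), site 9 (C↔T), site 12 (G↔C), site 13 (G↔T), site 14 (A↔G), site 15 (G↔T), site 17 (G↔A), site 18 (C↔T), site 23 (C↔T), site 24 (T↔C), site 27 (A↔C), site 28 (A↔G), site 32 (A↔C), site 36 (A↔C), site 37 (A↔T), site 38 (G↔A).
There are 17 differences over 43 sites, so p = 17/43 = 0.3953.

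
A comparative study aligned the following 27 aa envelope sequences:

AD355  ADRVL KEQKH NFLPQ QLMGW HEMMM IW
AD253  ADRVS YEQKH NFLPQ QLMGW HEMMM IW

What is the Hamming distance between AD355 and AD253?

Differing sites — 5:L/S; 6:K/Y.
That gives 2 mismatches out of 27 aligned sites, so the Hamming distance is 2.

2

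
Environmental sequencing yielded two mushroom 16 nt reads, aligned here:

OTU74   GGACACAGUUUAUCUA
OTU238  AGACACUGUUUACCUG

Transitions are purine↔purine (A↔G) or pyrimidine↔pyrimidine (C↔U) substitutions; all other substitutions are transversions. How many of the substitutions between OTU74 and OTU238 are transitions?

3

Differing sites — 1:G/A (Ti); 7:A/U (Tv); 13:U/C (Ti); 16:A/G (Ti).
Of the 4 differences, 3 transitions and 1 transversion, so the answer is 3.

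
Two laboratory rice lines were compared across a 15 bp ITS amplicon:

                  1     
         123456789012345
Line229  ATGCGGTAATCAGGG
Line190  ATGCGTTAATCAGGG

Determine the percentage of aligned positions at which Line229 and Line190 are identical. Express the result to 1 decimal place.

Differing sites — 6:G/T.
14 of the 15 sites match, so the percent identity is 14/15 × 100 = 93.3%.

93.3%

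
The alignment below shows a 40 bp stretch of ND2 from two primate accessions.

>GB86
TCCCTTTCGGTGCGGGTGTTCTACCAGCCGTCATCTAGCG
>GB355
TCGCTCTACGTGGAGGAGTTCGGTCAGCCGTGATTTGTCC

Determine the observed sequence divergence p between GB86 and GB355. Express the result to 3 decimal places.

0.375

Differing sites — 3:C/G; 6:T/C; 8:C/A; 9:G/C; 13:C/G; 14:G/A; 17:T/A; 22:T/G; 23:A/G; 24:C/T; 32:C/G; 35:C/T; 37:A/G; 38:G/T; 40:G/C.
There are 15 differences over 40 sites, so p = 15/40 = 0.375.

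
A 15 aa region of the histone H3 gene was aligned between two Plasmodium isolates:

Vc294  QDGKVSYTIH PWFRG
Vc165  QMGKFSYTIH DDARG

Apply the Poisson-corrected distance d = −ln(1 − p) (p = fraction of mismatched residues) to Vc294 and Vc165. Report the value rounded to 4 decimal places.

Differing sites — 2:D/M; 5:V/F; 11:P/D; 12:W/D; 13:F/A.
p = 5/15 = 0.333333.
d = −ln(1 − 0.333333) = −ln(0.666667) = 0.4055.

0.4055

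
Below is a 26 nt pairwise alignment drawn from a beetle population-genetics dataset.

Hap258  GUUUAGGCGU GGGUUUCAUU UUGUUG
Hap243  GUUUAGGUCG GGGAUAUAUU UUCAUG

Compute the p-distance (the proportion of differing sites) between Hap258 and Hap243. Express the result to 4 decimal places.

Differing sites — 8:C/U; 9:G/C; 10:U/G; 14:U/A; 16:U/A; 17:C/U; 23:G/C; 24:U/A.
There are 8 differences over 26 sites, so p = 8/26 = 0.3077.

0.3077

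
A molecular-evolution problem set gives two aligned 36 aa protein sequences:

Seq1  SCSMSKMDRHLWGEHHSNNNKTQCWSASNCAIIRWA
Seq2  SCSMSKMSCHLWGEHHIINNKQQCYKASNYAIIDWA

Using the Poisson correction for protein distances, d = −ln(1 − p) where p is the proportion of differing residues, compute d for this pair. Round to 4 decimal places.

0.2877

The sequences differ at positions 8 (D/S), 9 (R/C), 17 (S/I), 18 (N/I), 22 (T/Q), 25 (W/Y), 26 (S/K), 30 (C/Y), 34 (R/D).
p = 9/36 = 0.250000.
d = −ln(1 − 0.250000) = −ln(0.750000) = 0.2877.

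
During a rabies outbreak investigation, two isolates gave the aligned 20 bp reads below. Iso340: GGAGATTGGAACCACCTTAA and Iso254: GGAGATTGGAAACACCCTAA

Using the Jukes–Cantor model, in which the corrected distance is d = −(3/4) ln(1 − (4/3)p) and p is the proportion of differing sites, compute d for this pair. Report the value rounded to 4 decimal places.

0.1073

The sequences differ at positions 12 (C/A), 17 (T/C).
p = 2/20 = 0.100000.
d = −0.75 · ln(1 − (4/3)·0.100000) = −0.75 · ln(0.866667) = −0.75 · (-0.143100) = 0.1073.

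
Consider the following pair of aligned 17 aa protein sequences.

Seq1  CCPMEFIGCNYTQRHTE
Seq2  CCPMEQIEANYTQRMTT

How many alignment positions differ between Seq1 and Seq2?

Differing sites — 6:F/Q; 8:G/E; 9:C/A; 15:H/M; 17:E/T.
That gives 5 mismatches out of 17 aligned sites, so the Hamming distance is 5.

5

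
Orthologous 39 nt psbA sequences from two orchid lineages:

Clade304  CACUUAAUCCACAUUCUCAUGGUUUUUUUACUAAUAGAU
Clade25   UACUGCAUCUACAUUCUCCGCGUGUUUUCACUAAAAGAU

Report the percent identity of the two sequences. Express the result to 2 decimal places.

74.36%

Differing sites — 1:C/U; 5:U/G; 6:A/C; 10:C/U; 19:A/C; 20:U/G; 21:G/C; 24:U/G; 29:U/C; 35:U/A.
29 of the 39 sites match, so the percent identity is 29/39 × 100 = 74.36%.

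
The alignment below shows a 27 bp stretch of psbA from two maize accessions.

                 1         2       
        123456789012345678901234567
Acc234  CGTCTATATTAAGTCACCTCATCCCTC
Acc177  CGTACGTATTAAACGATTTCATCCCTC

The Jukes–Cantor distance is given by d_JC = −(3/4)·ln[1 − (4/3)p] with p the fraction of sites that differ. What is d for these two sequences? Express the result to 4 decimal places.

0.3770

Differing sites — 4:C/A; 5:T/C; 6:A/G; 13:G/A; 14:T/C; 15:C/G; 17:C/T; 18:C/T.
p = 8/27 = 0.296296.
d = −0.75 · ln(1 − (4/3)·0.296296) = −0.75 · ln(0.604939) = −0.75 · (-0.502628) = 0.3770.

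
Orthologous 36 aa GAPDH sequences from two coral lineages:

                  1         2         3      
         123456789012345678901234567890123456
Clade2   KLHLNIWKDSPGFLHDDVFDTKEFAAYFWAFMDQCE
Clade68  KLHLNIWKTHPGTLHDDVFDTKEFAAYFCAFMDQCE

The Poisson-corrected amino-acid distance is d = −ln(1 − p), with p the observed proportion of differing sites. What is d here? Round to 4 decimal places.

0.1178

Differing sites — 9:D/T; 10:S/H; 13:F/T; 29:W/C.
p = 4/36 = 0.111111.
d = −ln(1 − 0.111111) = −ln(0.888889) = 0.1178.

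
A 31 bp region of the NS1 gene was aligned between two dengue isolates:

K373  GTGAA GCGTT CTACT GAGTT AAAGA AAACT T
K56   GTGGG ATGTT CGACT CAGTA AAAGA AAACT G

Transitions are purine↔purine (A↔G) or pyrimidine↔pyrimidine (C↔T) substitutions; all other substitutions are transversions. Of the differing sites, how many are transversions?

4

The sequences differ at positions 4 (A/G, transition), 5 (A/G, transition), 6 (G/A, transition), 7 (C/T, transition), 12 (T/G, transversion), 16 (G/C, transversion), 20 (T/A, transversion), 31 (T/G, transversion).
Of the 8 differences, 4 transitions and 4 transversions, so the answer is 4.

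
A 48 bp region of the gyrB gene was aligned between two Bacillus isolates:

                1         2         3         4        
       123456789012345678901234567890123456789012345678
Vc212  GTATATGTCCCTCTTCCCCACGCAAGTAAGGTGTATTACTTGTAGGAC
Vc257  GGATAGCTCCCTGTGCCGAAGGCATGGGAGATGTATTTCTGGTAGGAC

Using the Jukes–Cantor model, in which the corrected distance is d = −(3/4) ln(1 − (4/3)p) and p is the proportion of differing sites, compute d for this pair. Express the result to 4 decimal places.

Mismatches occur at site 2 (T↔G), site 6 (T↔G), site 7 (G↔C), site 13 (C↔G), site 15 (T↔G), site 18 (C↔G), site 19 (C↔A), site 21 (C↔G), site 25 (A↔T), site 27 (T↔G), site 28 (A↔G), site 31 (G↔A), site 38 (A↔T), site 41 (T↔G).
p = 14/48 = 0.291667.
d = −0.75 · ln(1 − (4/3)·0.291667) = −0.75 · ln(0.611111) = −0.75 · (-0.492477) = 0.3694.

0.3694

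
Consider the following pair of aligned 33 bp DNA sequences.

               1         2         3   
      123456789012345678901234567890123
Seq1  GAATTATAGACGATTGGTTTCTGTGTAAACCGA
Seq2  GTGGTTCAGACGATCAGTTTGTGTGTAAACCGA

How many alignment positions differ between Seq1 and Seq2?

The sequences differ at positions 2 (A/T), 3 (A/G), 4 (T/G), 6 (A/T), 7 (T/C), 15 (T/C), 16 (G/A), 21 (C/G).
That gives 8 mismatches out of 33 aligned sites, so the Hamming distance is 8.

8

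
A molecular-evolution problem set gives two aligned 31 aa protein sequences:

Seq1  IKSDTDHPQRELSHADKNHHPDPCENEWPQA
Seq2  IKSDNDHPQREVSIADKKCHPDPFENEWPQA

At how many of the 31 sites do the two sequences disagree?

6

Mismatches occur at site 5 (T↔N), site 12 (L↔V), site 14 (H↔I), site 18 (N↔K), site 19 (H↔C), site 24 (C↔F).
That gives 6 mismatches out of 31 aligned sites, so the Hamming distance is 6.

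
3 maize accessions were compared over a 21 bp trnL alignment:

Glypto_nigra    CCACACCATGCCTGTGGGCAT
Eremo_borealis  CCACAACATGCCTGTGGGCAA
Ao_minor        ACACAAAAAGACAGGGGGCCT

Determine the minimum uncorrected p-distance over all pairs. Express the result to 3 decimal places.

0.095

Pairwise Hamming distances:
  Glypto_nigra vs Eremo_borealis: 2
  Glypto_nigra vs Ao_minor: 8
  Eremo_borealis vs Ao_minor: 8
The smallest is 2 mismatches, between Glypto_nigra and Eremo_borealis; p = 2/21 = 0.095.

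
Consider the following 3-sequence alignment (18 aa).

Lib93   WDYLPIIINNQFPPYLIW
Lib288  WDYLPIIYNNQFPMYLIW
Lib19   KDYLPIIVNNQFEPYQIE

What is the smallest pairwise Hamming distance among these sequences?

Pairwise Hamming distances:
  Lib93 vs Lib288: 2
  Lib93 vs Lib19: 5
  Lib288 vs Lib19: 6
The smallest is 2, between Lib93 and Lib288.

2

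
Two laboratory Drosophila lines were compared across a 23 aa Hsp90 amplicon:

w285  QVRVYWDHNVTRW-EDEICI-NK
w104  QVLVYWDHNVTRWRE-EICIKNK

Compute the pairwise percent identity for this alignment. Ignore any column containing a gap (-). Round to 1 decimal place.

95.0%

Excluding the 3 gap columns leaves 20 comparable sites.
Differing sites — 3:R/L.
19 of the 20 comparable sites match, so the percent identity is 19/20 × 100 = 95.0%.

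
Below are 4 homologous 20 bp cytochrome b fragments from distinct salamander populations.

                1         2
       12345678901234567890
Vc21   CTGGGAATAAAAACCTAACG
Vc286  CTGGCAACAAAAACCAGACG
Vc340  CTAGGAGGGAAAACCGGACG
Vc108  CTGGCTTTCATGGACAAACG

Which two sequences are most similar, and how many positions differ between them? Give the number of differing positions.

4

Pairwise Hamming distances:
  Vc21 vs Vc286: 4
  Vc21 vs Vc340: 6
  Vc21 vs Vc108: 9
  Vc286 vs Vc340: 6
  Vc286 vs Vc108: 9
  Vc340 vs Vc108: 12
The smallest is 4, between Vc21 and Vc286.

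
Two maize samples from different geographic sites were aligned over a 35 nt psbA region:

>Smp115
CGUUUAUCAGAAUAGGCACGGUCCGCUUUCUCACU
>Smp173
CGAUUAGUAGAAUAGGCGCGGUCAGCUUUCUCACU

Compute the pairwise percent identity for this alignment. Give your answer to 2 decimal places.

Mismatches occur at site 3 (U/A), site 7 (U/G), site 8 (C/U), site 18 (A/G), site 24 (C/A).
30 of the 35 sites match, so the percent identity is 30/35 × 100 = 85.71%.

85.71%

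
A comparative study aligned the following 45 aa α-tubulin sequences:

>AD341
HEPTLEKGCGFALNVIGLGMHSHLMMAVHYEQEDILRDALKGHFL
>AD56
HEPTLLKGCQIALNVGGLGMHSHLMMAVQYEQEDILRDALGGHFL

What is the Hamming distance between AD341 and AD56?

Mismatches occur at site 6 (E↔L), site 10 (G↔Q), site 11 (F↔I), site 16 (I↔G), site 29 (H↔Q), site 41 (K↔G).
That gives 6 mismatches out of 45 aligned sites, so the Hamming distance is 6.

6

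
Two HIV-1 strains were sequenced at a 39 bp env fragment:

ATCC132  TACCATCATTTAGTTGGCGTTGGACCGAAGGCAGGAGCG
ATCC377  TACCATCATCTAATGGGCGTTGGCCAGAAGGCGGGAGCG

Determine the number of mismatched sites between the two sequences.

6

Mismatches occur at site 10 (T↔C), site 13 (G↔A), site 15 (T↔G), site 24 (A↔C), site 26 (C↔A), site 33 (A↔G).
That gives 6 mismatches out of 39 aligned sites, so the Hamming distance is 6.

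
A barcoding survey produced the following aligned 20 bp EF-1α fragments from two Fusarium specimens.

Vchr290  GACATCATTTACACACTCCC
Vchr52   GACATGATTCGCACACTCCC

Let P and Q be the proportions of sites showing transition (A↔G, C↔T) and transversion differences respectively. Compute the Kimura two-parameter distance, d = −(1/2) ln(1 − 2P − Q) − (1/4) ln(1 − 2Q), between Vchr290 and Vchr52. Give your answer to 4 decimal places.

The sequences differ at positions 6 (C/G, transversion), 10 (T/C, transition), 11 (A/G, transition).
Of the 3 differences, 2 transitions and 1 transversion over 20 sites: P = 2/20 = 0.100000, Q = 1/20 = 0.050000.
d = −0.5·ln(0.750000) − 0.25·ln(0.900000) = −0.5·(-0.287682) − 0.25·(-0.105361) = 0.1702.

0.1702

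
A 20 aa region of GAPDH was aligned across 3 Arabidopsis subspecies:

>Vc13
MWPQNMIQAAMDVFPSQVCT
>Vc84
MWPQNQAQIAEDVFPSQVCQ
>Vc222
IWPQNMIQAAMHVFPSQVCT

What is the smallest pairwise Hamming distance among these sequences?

Pairwise Hamming distances:
  Vc13 vs Vc84: 5
  Vc13 vs Vc222: 2
  Vc84 vs Vc222: 7
The smallest is 2, between Vc13 and Vc222.

2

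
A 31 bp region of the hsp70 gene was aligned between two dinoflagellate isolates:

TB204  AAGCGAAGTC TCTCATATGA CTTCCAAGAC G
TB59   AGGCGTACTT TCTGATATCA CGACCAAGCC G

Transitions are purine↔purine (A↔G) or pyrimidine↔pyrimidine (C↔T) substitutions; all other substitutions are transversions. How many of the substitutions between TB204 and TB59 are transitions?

2

Differing sites — 2:A/G (Ti); 6:A/T (Tv); 8:G/C (Tv); 10:C/T (Ti); 14:C/G (Tv); 19:G/C (Tv); 22:T/G (Tv); 23:T/A (Tv); 29:A/C (Tv).
Of the 9 differences, 2 transitions and 7 transversions, so the answer is 2.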